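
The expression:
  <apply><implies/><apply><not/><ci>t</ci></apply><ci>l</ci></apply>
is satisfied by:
  {t: True, l: True}
  {t: True, l: False}
  {l: True, t: False}


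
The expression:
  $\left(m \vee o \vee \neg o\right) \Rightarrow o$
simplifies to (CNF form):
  $o$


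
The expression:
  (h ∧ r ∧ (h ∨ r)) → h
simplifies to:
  True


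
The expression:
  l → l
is always true.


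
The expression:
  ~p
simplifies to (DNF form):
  ~p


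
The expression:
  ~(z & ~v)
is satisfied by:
  {v: True, z: False}
  {z: False, v: False}
  {z: True, v: True}


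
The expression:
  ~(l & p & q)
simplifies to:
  ~l | ~p | ~q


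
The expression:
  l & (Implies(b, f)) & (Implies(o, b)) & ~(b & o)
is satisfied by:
  {f: True, l: True, o: False, b: False}
  {l: True, b: False, f: False, o: False}
  {b: True, f: True, l: True, o: False}


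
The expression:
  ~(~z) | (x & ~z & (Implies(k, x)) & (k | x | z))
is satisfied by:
  {x: True, z: True}
  {x: True, z: False}
  {z: True, x: False}


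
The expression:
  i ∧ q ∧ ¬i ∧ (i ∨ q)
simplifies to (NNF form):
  False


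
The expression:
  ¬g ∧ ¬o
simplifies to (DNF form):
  ¬g ∧ ¬o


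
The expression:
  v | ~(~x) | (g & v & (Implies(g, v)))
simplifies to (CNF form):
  v | x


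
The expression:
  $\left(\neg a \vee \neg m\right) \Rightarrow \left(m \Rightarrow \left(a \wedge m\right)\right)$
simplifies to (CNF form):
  $a \vee \neg m$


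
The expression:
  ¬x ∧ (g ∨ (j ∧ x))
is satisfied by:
  {g: True, x: False}


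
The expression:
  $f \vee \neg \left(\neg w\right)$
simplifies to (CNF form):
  $f \vee w$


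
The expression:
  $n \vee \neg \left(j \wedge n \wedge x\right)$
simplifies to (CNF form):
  $\text{True}$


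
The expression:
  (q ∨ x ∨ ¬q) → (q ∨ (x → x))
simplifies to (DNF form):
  True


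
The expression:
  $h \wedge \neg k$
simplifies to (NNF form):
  $h \wedge \neg k$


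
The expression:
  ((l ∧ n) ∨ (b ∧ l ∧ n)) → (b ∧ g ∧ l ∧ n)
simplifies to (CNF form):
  (b ∨ ¬l ∨ ¬n) ∧ (g ∨ ¬l ∨ ¬n)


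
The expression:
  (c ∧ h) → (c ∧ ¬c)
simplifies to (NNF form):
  ¬c ∨ ¬h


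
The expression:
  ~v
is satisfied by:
  {v: False}


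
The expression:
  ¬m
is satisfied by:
  {m: False}


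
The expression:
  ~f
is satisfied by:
  {f: False}


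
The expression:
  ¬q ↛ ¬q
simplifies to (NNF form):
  False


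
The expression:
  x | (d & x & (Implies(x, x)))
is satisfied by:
  {x: True}


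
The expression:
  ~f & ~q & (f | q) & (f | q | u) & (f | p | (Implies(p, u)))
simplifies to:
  False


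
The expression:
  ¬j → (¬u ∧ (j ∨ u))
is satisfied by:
  {j: True}


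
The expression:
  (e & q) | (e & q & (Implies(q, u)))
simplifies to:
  e & q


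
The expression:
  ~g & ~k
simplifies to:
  ~g & ~k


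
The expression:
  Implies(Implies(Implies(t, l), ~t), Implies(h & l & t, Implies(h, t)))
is always true.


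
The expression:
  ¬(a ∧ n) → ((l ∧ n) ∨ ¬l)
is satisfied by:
  {n: True, l: False}
  {l: False, n: False}
  {l: True, n: True}


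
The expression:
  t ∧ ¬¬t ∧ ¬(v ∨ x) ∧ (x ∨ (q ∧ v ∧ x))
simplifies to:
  False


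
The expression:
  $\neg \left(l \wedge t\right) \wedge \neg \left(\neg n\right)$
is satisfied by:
  {n: True, l: False, t: False}
  {t: True, n: True, l: False}
  {l: True, n: True, t: False}


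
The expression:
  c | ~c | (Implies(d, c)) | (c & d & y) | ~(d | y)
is always true.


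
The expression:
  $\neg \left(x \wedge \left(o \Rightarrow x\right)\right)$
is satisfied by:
  {x: False}


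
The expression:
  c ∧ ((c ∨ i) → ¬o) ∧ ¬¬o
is never true.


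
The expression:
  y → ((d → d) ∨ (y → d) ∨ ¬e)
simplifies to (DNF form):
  True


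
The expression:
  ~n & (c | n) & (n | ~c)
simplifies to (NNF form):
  False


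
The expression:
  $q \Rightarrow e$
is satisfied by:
  {e: True, q: False}
  {q: False, e: False}
  {q: True, e: True}


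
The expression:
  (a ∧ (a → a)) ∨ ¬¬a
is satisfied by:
  {a: True}


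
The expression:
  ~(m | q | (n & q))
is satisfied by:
  {q: False, m: False}


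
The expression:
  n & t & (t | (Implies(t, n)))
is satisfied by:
  {t: True, n: True}


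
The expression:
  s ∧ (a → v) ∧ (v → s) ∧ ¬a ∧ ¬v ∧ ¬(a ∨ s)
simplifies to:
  False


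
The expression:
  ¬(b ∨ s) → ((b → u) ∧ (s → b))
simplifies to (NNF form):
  True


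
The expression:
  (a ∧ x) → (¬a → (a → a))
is always true.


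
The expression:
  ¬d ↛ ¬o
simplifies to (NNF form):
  o ∧ ¬d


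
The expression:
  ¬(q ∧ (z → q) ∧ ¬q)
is always true.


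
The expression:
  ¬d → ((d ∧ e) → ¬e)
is always true.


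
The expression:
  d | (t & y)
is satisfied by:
  {d: True, t: True, y: True}
  {d: True, t: True, y: False}
  {d: True, y: True, t: False}
  {d: True, y: False, t: False}
  {t: True, y: True, d: False}


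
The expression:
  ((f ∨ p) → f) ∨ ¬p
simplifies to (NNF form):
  f ∨ ¬p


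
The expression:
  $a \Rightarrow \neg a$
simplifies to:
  $\neg a$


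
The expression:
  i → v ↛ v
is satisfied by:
  {i: False}


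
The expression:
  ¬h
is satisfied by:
  {h: False}


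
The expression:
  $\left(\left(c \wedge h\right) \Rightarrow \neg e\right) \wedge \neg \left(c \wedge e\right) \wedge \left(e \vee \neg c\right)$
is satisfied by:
  {c: False}


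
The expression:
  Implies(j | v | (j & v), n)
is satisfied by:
  {n: True, v: False, j: False}
  {j: True, n: True, v: False}
  {n: True, v: True, j: False}
  {j: True, n: True, v: True}
  {j: False, v: False, n: False}


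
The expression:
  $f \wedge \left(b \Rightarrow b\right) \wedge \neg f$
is never true.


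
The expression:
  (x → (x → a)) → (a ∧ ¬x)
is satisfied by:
  {a: True, x: False}
  {x: True, a: False}


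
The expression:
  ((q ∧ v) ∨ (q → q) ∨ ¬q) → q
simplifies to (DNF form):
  q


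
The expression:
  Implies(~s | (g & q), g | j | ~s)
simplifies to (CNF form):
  True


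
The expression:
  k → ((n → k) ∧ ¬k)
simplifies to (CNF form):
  ¬k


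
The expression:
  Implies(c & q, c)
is always true.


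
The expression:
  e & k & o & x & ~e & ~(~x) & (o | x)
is never true.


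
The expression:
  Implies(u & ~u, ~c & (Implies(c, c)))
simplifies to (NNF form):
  True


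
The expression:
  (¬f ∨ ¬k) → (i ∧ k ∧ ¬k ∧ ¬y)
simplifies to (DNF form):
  f ∧ k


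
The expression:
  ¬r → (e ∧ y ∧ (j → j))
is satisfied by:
  {r: True, e: True, y: True}
  {r: True, e: True, y: False}
  {r: True, y: True, e: False}
  {r: True, y: False, e: False}
  {e: True, y: True, r: False}


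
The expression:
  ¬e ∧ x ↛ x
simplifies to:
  False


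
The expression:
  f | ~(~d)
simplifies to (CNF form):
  d | f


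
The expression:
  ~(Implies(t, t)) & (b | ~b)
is never true.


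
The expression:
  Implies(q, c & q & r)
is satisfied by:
  {c: True, r: True, q: False}
  {c: True, r: False, q: False}
  {r: True, c: False, q: False}
  {c: False, r: False, q: False}
  {c: True, q: True, r: True}


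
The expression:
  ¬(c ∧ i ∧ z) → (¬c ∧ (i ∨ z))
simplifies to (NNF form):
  (i ∧ z) ∨ (i ∧ ¬c) ∨ (z ∧ ¬c)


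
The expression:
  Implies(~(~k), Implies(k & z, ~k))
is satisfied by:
  {k: False, z: False}
  {z: True, k: False}
  {k: True, z: False}


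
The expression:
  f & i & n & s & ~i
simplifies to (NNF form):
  False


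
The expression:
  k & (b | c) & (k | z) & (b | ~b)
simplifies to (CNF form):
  k & (b | c)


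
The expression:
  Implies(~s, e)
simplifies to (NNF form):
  e | s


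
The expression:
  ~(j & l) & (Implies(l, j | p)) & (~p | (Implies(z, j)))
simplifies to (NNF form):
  (j & ~l) | (~l & ~p) | (p & ~j & ~z)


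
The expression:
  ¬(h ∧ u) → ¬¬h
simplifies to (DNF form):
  h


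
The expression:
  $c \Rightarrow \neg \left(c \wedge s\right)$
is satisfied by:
  {s: False, c: False}
  {c: True, s: False}
  {s: True, c: False}


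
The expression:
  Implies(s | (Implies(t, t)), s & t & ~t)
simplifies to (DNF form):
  False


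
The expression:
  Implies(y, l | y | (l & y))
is always true.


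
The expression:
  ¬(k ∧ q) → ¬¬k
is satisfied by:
  {k: True}


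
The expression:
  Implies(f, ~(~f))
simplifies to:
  True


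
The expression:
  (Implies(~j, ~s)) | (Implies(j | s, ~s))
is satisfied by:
  {j: True, s: False}
  {s: False, j: False}
  {s: True, j: True}


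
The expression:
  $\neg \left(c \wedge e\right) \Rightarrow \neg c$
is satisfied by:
  {e: True, c: False}
  {c: False, e: False}
  {c: True, e: True}


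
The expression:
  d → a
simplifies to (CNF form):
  a ∨ ¬d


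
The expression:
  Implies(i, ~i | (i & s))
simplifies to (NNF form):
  s | ~i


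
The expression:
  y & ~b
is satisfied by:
  {y: True, b: False}


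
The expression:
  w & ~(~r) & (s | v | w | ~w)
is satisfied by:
  {r: True, w: True}


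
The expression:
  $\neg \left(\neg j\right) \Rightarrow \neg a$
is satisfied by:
  {a: False, j: False}
  {j: True, a: False}
  {a: True, j: False}


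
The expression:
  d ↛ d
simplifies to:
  False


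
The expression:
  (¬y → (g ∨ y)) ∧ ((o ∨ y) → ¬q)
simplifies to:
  (g ∨ y) ∧ (¬o ∨ ¬q) ∧ (¬q ∨ ¬y)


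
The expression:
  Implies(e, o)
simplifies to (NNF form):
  o | ~e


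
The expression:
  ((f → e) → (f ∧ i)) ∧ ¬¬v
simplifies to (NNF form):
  f ∧ v ∧ (i ∨ ¬e)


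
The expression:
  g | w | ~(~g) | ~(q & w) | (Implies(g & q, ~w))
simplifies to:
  True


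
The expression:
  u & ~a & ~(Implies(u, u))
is never true.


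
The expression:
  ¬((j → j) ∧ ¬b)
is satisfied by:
  {b: True}


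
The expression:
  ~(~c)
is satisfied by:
  {c: True}


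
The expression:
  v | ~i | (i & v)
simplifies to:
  v | ~i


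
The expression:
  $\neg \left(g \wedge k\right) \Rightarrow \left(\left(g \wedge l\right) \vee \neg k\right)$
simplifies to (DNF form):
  $g \vee \neg k$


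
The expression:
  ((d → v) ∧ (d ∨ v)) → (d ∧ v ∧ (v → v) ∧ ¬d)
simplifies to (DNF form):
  ¬v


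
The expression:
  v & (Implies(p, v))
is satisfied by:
  {v: True}


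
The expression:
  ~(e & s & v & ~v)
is always true.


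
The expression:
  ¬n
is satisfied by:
  {n: False}


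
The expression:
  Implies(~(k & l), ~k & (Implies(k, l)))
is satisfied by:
  {l: True, k: False}
  {k: False, l: False}
  {k: True, l: True}


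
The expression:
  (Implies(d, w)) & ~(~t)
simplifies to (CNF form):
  t & (w | ~d)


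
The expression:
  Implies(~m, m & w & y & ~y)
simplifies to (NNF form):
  m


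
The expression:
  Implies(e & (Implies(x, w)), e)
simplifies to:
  True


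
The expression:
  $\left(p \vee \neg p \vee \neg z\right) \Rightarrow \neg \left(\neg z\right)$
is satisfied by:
  {z: True}


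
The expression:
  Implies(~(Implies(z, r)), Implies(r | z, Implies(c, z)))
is always true.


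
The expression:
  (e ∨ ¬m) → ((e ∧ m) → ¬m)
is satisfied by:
  {m: False, e: False}
  {e: True, m: False}
  {m: True, e: False}


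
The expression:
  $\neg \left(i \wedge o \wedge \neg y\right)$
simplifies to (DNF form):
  $y \vee \neg i \vee \neg o$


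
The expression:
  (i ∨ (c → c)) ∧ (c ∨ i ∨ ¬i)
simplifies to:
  True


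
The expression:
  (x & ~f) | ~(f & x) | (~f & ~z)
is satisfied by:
  {x: False, f: False}
  {f: True, x: False}
  {x: True, f: False}


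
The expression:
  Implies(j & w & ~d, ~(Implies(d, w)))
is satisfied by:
  {d: True, w: False, j: False}
  {w: False, j: False, d: False}
  {j: True, d: True, w: False}
  {j: True, w: False, d: False}
  {d: True, w: True, j: False}
  {w: True, d: False, j: False}
  {j: True, w: True, d: True}


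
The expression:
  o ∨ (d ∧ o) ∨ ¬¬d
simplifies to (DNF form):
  d ∨ o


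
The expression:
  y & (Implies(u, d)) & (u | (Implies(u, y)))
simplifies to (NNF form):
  y & (d | ~u)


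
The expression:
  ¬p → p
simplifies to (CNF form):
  p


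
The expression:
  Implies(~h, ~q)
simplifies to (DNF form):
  h | ~q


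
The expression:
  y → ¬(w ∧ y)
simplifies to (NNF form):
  ¬w ∨ ¬y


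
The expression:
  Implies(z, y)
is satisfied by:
  {y: True, z: False}
  {z: False, y: False}
  {z: True, y: True}


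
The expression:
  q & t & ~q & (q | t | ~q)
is never true.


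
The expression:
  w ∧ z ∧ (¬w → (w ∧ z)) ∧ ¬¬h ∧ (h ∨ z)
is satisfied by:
  {h: True, z: True, w: True}


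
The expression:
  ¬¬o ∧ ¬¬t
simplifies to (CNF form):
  o ∧ t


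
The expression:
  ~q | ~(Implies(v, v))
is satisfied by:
  {q: False}


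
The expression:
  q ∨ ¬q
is always true.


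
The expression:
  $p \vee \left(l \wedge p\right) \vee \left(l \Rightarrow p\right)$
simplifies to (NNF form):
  $p \vee \neg l$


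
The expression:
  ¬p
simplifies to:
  ¬p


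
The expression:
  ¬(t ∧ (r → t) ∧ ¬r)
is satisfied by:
  {r: True, t: False}
  {t: False, r: False}
  {t: True, r: True}


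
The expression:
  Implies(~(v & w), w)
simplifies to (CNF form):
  w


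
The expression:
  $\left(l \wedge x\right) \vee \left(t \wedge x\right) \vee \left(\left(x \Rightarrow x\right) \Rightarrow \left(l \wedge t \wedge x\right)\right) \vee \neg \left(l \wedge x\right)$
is always true.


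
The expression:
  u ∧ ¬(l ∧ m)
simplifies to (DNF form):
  (u ∧ ¬l) ∨ (u ∧ ¬m)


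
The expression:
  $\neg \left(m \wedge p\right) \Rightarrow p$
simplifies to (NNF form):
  $p$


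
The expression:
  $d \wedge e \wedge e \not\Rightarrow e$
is never true.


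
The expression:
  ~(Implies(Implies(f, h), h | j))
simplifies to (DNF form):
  ~f & ~h & ~j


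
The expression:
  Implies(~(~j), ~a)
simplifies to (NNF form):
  ~a | ~j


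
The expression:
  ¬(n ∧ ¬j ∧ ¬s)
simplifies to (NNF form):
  j ∨ s ∨ ¬n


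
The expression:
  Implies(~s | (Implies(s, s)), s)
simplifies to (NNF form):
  s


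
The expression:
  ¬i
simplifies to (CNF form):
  ¬i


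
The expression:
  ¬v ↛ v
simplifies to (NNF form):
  True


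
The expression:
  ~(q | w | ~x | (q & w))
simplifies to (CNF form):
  x & ~q & ~w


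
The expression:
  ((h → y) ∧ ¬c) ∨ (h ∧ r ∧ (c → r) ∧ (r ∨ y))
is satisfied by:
  {r: True, y: True, c: False, h: False}
  {r: True, c: False, h: False, y: False}
  {y: True, c: False, h: False, r: False}
  {y: False, c: False, h: False, r: False}
  {r: True, h: True, y: True, c: False}
  {r: True, h: True, y: False, c: False}
  {h: True, y: True, r: False, c: False}
  {y: True, r: True, c: True, h: True}
  {r: True, c: True, h: True, y: False}


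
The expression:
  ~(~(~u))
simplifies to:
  ~u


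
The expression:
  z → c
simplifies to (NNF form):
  c ∨ ¬z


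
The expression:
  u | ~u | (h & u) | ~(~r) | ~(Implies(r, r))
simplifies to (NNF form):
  True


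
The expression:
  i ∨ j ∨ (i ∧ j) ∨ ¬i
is always true.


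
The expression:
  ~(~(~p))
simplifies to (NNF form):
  ~p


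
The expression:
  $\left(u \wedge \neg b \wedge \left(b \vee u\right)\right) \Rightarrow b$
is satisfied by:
  {b: True, u: False}
  {u: False, b: False}
  {u: True, b: True}


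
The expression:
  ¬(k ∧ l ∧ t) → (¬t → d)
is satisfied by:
  {d: True, t: True}
  {d: True, t: False}
  {t: True, d: False}


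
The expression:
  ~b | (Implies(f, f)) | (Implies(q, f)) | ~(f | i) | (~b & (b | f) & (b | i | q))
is always true.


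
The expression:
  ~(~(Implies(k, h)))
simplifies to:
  h | ~k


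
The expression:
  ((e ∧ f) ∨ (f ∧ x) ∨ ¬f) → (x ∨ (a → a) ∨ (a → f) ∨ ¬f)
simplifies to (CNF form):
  True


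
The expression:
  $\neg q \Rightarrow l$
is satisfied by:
  {q: True, l: True}
  {q: True, l: False}
  {l: True, q: False}


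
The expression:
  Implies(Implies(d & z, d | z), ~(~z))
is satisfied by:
  {z: True}


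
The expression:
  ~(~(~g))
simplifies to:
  ~g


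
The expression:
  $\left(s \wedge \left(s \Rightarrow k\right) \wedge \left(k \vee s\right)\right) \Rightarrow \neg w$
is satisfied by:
  {s: False, k: False, w: False}
  {w: True, s: False, k: False}
  {k: True, s: False, w: False}
  {w: True, k: True, s: False}
  {s: True, w: False, k: False}
  {w: True, s: True, k: False}
  {k: True, s: True, w: False}


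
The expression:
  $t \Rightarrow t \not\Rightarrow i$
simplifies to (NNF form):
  $\neg i \vee \neg t$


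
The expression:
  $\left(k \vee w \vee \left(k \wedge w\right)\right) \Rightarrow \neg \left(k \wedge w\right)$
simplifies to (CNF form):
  $\neg k \vee \neg w$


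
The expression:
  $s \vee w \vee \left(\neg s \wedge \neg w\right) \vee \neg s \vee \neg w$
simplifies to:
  $\text{True}$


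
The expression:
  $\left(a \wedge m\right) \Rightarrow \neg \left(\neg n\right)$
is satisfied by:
  {n: True, m: False, a: False}
  {m: False, a: False, n: False}
  {n: True, a: True, m: False}
  {a: True, m: False, n: False}
  {n: True, m: True, a: False}
  {m: True, n: False, a: False}
  {n: True, a: True, m: True}


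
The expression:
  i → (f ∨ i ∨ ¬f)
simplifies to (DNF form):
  True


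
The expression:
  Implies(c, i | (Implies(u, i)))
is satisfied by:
  {i: True, u: False, c: False}
  {u: False, c: False, i: False}
  {i: True, c: True, u: False}
  {c: True, u: False, i: False}
  {i: True, u: True, c: False}
  {u: True, i: False, c: False}
  {i: True, c: True, u: True}


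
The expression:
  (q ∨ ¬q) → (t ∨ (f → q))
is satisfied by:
  {t: True, q: True, f: False}
  {t: True, q: False, f: False}
  {q: True, t: False, f: False}
  {t: False, q: False, f: False}
  {f: True, t: True, q: True}
  {f: True, t: True, q: False}
  {f: True, q: True, t: False}


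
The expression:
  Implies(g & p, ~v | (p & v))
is always true.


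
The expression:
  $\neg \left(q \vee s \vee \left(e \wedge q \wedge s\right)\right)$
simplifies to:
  $\neg q \wedge \neg s$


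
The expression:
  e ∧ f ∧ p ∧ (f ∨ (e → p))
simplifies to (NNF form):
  e ∧ f ∧ p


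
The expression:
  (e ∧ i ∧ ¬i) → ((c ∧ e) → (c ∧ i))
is always true.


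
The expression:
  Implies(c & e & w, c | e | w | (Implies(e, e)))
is always true.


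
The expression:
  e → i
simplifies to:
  i ∨ ¬e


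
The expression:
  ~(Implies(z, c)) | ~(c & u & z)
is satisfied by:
  {u: False, c: False, z: False}
  {z: True, u: False, c: False}
  {c: True, u: False, z: False}
  {z: True, c: True, u: False}
  {u: True, z: False, c: False}
  {z: True, u: True, c: False}
  {c: True, u: True, z: False}


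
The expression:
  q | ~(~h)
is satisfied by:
  {q: True, h: True}
  {q: True, h: False}
  {h: True, q: False}


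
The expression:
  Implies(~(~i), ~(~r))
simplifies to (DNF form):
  r | ~i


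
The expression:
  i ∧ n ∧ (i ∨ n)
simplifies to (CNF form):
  i ∧ n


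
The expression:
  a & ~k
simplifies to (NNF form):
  a & ~k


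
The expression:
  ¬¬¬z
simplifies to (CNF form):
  ¬z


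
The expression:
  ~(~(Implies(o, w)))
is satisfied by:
  {w: True, o: False}
  {o: False, w: False}
  {o: True, w: True}


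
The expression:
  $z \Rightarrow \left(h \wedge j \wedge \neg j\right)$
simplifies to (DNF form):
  $\neg z$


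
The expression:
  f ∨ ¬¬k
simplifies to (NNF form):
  f ∨ k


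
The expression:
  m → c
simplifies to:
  c ∨ ¬m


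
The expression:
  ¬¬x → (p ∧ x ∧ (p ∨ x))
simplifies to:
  p ∨ ¬x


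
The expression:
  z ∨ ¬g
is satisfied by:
  {z: True, g: False}
  {g: False, z: False}
  {g: True, z: True}


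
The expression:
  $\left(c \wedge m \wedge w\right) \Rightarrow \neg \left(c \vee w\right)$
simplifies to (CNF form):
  $\neg c \vee \neg m \vee \neg w$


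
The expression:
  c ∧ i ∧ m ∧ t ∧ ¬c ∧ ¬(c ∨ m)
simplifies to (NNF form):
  False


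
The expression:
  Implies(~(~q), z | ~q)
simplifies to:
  z | ~q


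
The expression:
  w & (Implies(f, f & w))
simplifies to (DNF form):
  w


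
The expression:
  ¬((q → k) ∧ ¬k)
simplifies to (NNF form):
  k ∨ q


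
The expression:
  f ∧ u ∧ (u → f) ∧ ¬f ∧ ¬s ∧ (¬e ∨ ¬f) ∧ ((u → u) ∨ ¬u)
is never true.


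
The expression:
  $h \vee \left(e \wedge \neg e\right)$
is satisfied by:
  {h: True}


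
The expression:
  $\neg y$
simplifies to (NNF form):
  $\neg y$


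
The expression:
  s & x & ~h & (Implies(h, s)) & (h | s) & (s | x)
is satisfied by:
  {s: True, x: True, h: False}


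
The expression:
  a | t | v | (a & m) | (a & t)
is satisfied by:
  {a: True, t: True, v: True}
  {a: True, t: True, v: False}
  {a: True, v: True, t: False}
  {a: True, v: False, t: False}
  {t: True, v: True, a: False}
  {t: True, v: False, a: False}
  {v: True, t: False, a: False}


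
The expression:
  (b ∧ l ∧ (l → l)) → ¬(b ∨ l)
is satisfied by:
  {l: False, b: False}
  {b: True, l: False}
  {l: True, b: False}


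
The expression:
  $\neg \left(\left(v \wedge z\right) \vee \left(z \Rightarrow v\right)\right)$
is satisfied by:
  {z: True, v: False}


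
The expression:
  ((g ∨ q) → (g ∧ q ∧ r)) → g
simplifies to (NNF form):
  g ∨ q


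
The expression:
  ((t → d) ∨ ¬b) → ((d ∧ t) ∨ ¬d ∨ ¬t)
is always true.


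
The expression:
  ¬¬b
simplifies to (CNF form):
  b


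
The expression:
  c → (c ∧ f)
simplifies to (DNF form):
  f ∨ ¬c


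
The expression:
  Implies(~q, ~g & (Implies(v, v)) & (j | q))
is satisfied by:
  {q: True, j: True, g: False}
  {q: True, j: False, g: False}
  {q: True, g: True, j: True}
  {q: True, g: True, j: False}
  {j: True, g: False, q: False}


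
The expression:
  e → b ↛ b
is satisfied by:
  {e: False}


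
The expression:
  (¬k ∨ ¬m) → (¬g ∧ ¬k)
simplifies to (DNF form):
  (k ∧ m) ∨ (¬g ∧ ¬k)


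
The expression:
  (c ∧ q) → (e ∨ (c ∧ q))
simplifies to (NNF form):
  True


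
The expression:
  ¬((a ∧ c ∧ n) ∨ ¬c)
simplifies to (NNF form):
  c ∧ (¬a ∨ ¬n)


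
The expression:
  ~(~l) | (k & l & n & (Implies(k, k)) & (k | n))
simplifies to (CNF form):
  l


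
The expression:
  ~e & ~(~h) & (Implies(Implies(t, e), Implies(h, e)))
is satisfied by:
  {t: True, h: True, e: False}


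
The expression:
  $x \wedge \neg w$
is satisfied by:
  {x: True, w: False}


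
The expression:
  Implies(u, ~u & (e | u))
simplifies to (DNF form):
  ~u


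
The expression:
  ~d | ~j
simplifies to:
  ~d | ~j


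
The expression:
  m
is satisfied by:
  {m: True}


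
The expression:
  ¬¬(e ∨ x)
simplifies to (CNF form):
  e ∨ x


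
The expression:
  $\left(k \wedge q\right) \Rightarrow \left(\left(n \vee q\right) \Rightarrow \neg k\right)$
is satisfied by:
  {k: False, q: False}
  {q: True, k: False}
  {k: True, q: False}


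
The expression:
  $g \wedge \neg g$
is never true.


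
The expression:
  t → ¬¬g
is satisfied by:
  {g: True, t: False}
  {t: False, g: False}
  {t: True, g: True}


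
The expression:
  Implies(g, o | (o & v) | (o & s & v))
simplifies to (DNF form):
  o | ~g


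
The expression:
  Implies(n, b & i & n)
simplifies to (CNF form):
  (b | ~n) & (i | ~n)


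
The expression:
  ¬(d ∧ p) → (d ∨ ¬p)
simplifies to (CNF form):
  d ∨ ¬p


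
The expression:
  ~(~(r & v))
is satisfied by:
  {r: True, v: True}


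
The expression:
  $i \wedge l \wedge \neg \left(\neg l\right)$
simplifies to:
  $i \wedge l$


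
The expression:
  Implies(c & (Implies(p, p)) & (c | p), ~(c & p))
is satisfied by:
  {p: False, c: False}
  {c: True, p: False}
  {p: True, c: False}


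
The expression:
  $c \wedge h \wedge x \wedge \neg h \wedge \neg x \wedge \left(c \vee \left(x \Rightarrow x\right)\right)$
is never true.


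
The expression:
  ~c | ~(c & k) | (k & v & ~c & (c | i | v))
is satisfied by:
  {k: False, c: False}
  {c: True, k: False}
  {k: True, c: False}


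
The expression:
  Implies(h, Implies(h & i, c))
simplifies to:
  c | ~h | ~i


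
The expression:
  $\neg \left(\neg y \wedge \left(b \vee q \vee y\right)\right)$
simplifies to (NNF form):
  $y \vee \left(\neg b \wedge \neg q\right)$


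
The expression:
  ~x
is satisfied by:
  {x: False}


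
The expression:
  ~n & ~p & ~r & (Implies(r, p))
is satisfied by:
  {n: False, p: False, r: False}


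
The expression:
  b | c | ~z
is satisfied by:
  {b: True, c: True, z: False}
  {b: True, c: False, z: False}
  {c: True, b: False, z: False}
  {b: False, c: False, z: False}
  {b: True, z: True, c: True}
  {b: True, z: True, c: False}
  {z: True, c: True, b: False}


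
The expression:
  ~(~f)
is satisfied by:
  {f: True}


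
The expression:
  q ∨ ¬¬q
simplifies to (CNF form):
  q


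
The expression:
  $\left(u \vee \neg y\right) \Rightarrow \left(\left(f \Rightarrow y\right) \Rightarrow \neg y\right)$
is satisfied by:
  {u: False, y: False}
  {y: True, u: False}
  {u: True, y: False}


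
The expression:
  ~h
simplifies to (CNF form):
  ~h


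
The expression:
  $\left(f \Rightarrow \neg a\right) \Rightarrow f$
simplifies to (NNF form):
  $f$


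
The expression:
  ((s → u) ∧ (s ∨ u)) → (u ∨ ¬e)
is always true.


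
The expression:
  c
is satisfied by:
  {c: True}


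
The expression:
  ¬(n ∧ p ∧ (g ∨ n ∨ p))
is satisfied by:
  {p: False, n: False}
  {n: True, p: False}
  {p: True, n: False}


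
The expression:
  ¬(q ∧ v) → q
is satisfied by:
  {q: True}


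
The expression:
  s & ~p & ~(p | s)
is never true.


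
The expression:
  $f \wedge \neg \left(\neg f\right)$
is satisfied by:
  {f: True}


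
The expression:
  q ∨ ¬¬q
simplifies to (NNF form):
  q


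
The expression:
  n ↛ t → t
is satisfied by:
  {t: True, n: False}
  {n: False, t: False}
  {n: True, t: True}


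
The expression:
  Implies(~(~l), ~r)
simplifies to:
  ~l | ~r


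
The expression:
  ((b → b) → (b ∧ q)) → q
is always true.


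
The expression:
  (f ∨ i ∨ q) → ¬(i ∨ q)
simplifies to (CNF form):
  ¬i ∧ ¬q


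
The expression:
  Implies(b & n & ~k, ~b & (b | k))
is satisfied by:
  {k: True, n: False, b: False}
  {k: False, n: False, b: False}
  {b: True, k: True, n: False}
  {b: True, k: False, n: False}
  {n: True, k: True, b: False}
  {n: True, k: False, b: False}
  {n: True, b: True, k: True}


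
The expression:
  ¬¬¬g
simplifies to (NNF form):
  ¬g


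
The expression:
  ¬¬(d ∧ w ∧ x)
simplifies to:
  d ∧ w ∧ x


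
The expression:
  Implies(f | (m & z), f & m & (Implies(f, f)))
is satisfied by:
  {f: False, m: False, z: False}
  {z: True, f: False, m: False}
  {m: True, f: False, z: False}
  {m: True, f: True, z: False}
  {z: True, m: True, f: True}


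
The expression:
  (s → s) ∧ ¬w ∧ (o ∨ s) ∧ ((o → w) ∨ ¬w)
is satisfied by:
  {o: True, s: True, w: False}
  {o: True, w: False, s: False}
  {s: True, w: False, o: False}


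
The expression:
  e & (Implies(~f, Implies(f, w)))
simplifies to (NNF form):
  e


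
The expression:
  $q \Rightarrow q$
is always true.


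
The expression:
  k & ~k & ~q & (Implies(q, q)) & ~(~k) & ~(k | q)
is never true.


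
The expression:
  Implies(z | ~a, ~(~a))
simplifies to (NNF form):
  a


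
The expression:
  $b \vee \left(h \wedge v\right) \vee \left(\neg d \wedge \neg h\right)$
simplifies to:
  $b \vee \left(h \wedge v\right) \vee \left(\neg d \wedge \neg h\right)$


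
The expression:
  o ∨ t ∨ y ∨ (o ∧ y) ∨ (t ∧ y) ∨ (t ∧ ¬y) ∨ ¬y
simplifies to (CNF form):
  True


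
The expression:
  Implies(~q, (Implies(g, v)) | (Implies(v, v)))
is always true.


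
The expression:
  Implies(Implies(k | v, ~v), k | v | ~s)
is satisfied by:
  {k: True, v: True, s: False}
  {k: True, s: False, v: False}
  {v: True, s: False, k: False}
  {v: False, s: False, k: False}
  {k: True, v: True, s: True}
  {k: True, s: True, v: False}
  {v: True, s: True, k: False}


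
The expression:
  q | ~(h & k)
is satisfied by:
  {q: True, h: False, k: False}
  {h: False, k: False, q: False}
  {q: True, k: True, h: False}
  {k: True, h: False, q: False}
  {q: True, h: True, k: False}
  {h: True, q: False, k: False}
  {q: True, k: True, h: True}


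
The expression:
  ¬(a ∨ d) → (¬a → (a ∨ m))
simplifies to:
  a ∨ d ∨ m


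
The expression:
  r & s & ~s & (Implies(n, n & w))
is never true.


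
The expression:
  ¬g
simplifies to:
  ¬g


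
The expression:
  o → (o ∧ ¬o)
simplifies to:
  ¬o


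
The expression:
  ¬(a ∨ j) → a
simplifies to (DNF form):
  a ∨ j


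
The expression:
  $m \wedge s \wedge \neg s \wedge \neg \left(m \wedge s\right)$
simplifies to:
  $\text{False}$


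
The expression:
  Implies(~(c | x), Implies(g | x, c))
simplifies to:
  c | x | ~g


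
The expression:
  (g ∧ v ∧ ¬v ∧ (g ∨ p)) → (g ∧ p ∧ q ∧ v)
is always true.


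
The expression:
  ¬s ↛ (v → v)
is never true.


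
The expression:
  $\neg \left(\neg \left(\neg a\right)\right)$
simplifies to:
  $\neg a$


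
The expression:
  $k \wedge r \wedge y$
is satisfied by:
  {r: True, y: True, k: True}


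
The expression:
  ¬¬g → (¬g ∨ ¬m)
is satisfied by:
  {g: False, m: False}
  {m: True, g: False}
  {g: True, m: False}


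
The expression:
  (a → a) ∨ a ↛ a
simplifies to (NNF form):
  True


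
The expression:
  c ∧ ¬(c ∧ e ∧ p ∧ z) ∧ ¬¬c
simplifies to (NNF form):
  c ∧ (¬e ∨ ¬p ∨ ¬z)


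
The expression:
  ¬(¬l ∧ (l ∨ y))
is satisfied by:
  {l: True, y: False}
  {y: False, l: False}
  {y: True, l: True}


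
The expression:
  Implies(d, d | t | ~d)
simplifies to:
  True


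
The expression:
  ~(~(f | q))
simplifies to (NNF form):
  f | q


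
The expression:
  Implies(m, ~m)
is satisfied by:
  {m: False}


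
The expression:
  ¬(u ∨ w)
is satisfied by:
  {u: False, w: False}


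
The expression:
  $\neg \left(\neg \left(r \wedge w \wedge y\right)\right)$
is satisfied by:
  {r: True, w: True, y: True}


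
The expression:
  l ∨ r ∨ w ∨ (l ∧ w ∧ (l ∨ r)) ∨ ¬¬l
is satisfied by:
  {r: True, l: True, w: True}
  {r: True, l: True, w: False}
  {r: True, w: True, l: False}
  {r: True, w: False, l: False}
  {l: True, w: True, r: False}
  {l: True, w: False, r: False}
  {w: True, l: False, r: False}


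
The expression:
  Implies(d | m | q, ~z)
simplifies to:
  ~z | (~d & ~m & ~q)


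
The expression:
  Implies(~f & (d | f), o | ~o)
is always true.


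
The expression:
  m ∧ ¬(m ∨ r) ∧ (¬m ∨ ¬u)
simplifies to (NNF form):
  False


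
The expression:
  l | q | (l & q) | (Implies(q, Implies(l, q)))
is always true.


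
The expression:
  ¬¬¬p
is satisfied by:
  {p: False}


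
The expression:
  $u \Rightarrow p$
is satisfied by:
  {p: True, u: False}
  {u: False, p: False}
  {u: True, p: True}


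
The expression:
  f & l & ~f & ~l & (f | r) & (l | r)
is never true.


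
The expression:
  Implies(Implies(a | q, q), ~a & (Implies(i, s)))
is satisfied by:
  {s: True, a: False, q: False, i: False}
  {i: False, a: False, s: False, q: False}
  {i: True, s: True, a: False, q: False}
  {q: True, s: True, i: False, a: False}
  {q: True, i: False, a: False, s: False}
  {q: True, i: True, s: True, a: False}
  {s: True, a: True, q: False, i: False}
  {a: True, q: False, s: False, i: False}
  {i: True, a: True, s: True, q: False}
  {i: True, a: True, q: False, s: False}


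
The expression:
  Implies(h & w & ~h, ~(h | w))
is always true.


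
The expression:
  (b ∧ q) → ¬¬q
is always true.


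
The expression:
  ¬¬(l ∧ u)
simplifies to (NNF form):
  l ∧ u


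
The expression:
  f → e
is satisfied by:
  {e: True, f: False}
  {f: False, e: False}
  {f: True, e: True}


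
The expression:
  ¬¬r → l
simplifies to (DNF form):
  l ∨ ¬r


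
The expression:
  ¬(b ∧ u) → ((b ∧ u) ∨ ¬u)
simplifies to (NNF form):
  b ∨ ¬u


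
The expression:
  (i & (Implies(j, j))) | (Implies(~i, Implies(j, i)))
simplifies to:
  i | ~j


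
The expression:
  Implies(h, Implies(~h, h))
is always true.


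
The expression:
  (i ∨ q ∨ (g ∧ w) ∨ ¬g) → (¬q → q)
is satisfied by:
  {q: True, g: True, i: False, w: False}
  {q: True, i: False, g: False, w: False}
  {q: True, w: True, g: True, i: False}
  {q: True, w: True, i: False, g: False}
  {q: True, g: True, i: True, w: False}
  {q: True, i: True, g: False, w: False}
  {q: True, w: True, i: True, g: True}
  {q: True, w: True, i: True, g: False}
  {g: True, w: False, i: False, q: False}


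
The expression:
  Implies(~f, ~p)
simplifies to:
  f | ~p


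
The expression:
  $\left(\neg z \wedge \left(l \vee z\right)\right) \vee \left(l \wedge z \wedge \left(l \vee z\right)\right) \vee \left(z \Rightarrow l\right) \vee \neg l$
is always true.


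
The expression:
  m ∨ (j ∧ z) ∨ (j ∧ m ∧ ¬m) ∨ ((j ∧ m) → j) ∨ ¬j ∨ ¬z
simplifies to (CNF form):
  True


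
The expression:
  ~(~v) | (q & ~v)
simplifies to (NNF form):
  q | v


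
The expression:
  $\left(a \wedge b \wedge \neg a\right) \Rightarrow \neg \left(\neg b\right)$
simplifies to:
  $\text{True}$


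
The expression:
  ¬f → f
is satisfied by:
  {f: True}


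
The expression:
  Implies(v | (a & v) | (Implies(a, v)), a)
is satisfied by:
  {a: True}


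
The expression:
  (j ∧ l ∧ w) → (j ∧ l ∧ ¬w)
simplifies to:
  ¬j ∨ ¬l ∨ ¬w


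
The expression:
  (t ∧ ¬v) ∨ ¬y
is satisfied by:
  {t: True, v: False, y: False}
  {v: False, y: False, t: False}
  {t: True, v: True, y: False}
  {v: True, t: False, y: False}
  {y: True, t: True, v: False}


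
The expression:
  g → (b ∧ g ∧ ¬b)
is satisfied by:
  {g: False}


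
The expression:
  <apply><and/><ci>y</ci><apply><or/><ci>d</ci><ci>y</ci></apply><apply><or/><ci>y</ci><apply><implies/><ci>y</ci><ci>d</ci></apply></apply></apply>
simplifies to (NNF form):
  <ci>y</ci>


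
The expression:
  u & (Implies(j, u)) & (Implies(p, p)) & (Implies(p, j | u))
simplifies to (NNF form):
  u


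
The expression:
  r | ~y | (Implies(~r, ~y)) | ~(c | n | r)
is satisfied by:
  {r: True, c: False, y: False, n: False}
  {r: True, n: True, c: False, y: False}
  {r: True, c: True, y: False, n: False}
  {r: True, n: True, c: True, y: False}
  {n: False, c: False, y: False, r: False}
  {n: True, c: False, y: False, r: False}
  {c: True, n: False, y: False, r: False}
  {n: True, c: True, y: False, r: False}
  {y: True, r: True, n: False, c: False}
  {n: True, y: True, r: True, c: False}
  {y: True, r: True, c: True, n: False}
  {n: True, y: True, r: True, c: True}
  {y: True, r: False, c: False, n: False}


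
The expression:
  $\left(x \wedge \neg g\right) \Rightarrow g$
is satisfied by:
  {g: True, x: False}
  {x: False, g: False}
  {x: True, g: True}


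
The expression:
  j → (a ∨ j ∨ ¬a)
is always true.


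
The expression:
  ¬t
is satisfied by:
  {t: False}


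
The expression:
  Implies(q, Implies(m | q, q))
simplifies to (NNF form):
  True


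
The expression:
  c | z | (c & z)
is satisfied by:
  {z: True, c: True}
  {z: True, c: False}
  {c: True, z: False}


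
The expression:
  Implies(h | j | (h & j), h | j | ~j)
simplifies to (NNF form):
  True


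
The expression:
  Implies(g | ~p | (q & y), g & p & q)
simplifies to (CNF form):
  p & (q | ~g) & (g | ~q | ~y)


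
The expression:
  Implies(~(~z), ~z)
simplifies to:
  ~z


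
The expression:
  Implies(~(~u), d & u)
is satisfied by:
  {d: True, u: False}
  {u: False, d: False}
  {u: True, d: True}


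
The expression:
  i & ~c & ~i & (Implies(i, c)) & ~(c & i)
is never true.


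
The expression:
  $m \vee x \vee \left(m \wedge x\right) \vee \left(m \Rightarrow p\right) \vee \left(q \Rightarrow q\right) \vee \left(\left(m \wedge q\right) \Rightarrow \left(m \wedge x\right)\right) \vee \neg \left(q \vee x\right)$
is always true.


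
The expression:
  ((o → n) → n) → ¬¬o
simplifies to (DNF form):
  o ∨ ¬n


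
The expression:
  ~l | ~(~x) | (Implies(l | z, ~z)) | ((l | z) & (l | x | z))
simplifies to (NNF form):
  True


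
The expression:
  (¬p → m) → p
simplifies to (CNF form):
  p ∨ ¬m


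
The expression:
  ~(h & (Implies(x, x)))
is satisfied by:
  {h: False}


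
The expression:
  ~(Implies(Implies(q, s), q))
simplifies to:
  ~q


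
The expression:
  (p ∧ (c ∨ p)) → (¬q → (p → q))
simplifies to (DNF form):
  q ∨ ¬p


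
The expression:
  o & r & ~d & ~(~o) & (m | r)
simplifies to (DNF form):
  o & r & ~d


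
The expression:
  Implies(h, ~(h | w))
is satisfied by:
  {h: False}


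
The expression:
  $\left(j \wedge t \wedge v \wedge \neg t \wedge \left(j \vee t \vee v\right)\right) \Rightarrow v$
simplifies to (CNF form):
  $\text{True}$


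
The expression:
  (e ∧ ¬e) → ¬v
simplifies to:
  True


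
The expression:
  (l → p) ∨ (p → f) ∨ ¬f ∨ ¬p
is always true.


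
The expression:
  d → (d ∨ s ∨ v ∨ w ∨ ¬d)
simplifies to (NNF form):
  True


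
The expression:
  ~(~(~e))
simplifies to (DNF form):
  ~e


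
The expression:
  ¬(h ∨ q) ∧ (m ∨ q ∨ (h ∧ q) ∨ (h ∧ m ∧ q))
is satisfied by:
  {m: True, q: False, h: False}


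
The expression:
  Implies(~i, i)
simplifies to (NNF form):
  i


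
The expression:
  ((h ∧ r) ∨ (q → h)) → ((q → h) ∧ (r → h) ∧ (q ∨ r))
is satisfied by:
  {q: True, h: True, r: True}
  {q: True, h: True, r: False}
  {q: True, r: True, h: False}
  {q: True, r: False, h: False}
  {h: True, r: True, q: False}
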